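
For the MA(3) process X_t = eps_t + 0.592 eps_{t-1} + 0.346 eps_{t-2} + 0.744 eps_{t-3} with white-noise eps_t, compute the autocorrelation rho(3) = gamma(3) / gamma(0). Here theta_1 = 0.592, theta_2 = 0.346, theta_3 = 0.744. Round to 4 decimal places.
\rho(3) = 0.3676

For an MA(q) process with theta_0 = 1, the autocovariance is
  gamma(k) = sigma^2 * sum_{i=0..q-k} theta_i * theta_{i+k},
and rho(k) = gamma(k) / gamma(0). Sigma^2 cancels.
  numerator   = (1)*(0.744) = 0.744.
  denominator = (1)^2 + (0.592)^2 + (0.346)^2 + (0.744)^2 = 2.023716.
  rho(3) = 0.744 / 2.023716 = 0.3676.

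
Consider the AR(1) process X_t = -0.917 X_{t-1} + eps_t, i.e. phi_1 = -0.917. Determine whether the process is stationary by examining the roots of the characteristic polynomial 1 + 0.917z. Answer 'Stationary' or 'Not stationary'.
\text{Stationary}

The AR(p) characteristic polynomial is P(z) = 1 + 0.917z.
Stationarity requires all roots to lie outside the unit circle, i.e. |z| > 1 for every root.
This is linear in z: 1 + (0.917) z = 0  =>  z = -1/(0.917) = -1.090513,  |z| = 1.090513.
Moduli of all roots: 1.0905.
All moduli strictly greater than 1? Yes.
Verdict: Stationary.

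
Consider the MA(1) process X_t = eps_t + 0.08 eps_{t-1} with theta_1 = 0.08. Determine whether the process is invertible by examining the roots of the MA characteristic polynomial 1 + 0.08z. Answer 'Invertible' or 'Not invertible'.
\text{Invertible}

The MA(q) characteristic polynomial is P(z) = 1 + 0.08z.
Invertibility requires all roots to lie outside the unit circle, i.e. |z| > 1 for every root.
This is linear in z: 1 + (0.08) z = 0  =>  z = -1/(0.08) = -12.5,  |z| = 12.5.
Moduli of all roots: 12.5000.
All moduli strictly greater than 1? Yes.
Verdict: Invertible.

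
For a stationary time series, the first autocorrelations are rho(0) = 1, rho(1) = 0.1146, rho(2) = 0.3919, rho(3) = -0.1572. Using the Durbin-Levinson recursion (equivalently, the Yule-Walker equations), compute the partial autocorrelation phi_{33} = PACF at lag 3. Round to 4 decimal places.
\phi_{33} = -0.2720

The PACF at lag k is phi_{kk}, the last component of the solution
to the Yule-Walker system G_k phi = r_k where
  (G_k)_{ij} = rho(|i - j|), (r_k)_i = rho(i), i,j = 1..k.
Equivalently, Durbin-Levinson gives phi_{kk} iteratively:
  phi_{11} = rho(1)
  phi_{kk} = [rho(k) - sum_{j=1..k-1} phi_{k-1,j} rho(k-j)]
            / [1 - sum_{j=1..k-1} phi_{k-1,j} rho(j)],
  phi_{k,j} = phi_{k-1,j} - phi_{kk} phi_{k-1,k-j},  j = 1..k-1.
Step k = 1:
  phi_11 = rho(1) = 0.1146.
Step k = 2:
  phi_22 = [rho(2) - phi_11 rho(1)] / [1 - phi_11 rho(1)] = [0.3919 - (0.1146)(0.1146)] / [1 - (0.1146)(0.1146)]
         = 0.37876684 / 0.98686684 = 0.383807.
  Update: phi_21 = phi_11 - phi_22 phi_11 = 0.1146 - (0.383807)(0.1146) = 0.070616.
Step k = 3:
  phi_33 = [rho(3) - phi_21 rho(2) - phi_22 rho(1)] / [1 - phi_21 rho(1) - phi_22 rho(2)]
    numerator   = -0.1572 - (0.070616)(0.3919) - (0.383807)(0.1146) = -0.22885861
    denominator = 1 - (0.070616)(0.1146) - (0.383807)(0.3919) = 0.84149331
  phi_33 = -0.22885861 / 0.84149331 = -0.272.
Therefore phi_{33} = -0.2720.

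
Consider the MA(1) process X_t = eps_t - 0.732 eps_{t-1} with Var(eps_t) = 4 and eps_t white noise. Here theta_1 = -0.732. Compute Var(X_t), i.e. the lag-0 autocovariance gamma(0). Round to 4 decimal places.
\gamma(0) = 6.1433

For an MA(q) process X_t = eps_t + sum_i theta_i eps_{t-i} with
Var(eps_t) = sigma^2, the variance is
  gamma(0) = sigma^2 * (1 + sum_i theta_i^2).
  sum_i theta_i^2 = (-0.732)^2 = 0.535824.
  gamma(0) = 4 * (1 + 0.535824) = 4 * 1.535824 = 6.143296, which rounds to 6.1433.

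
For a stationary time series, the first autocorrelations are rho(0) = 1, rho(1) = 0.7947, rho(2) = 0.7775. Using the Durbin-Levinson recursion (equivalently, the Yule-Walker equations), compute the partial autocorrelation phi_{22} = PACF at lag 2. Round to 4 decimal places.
\phi_{22} = 0.3961

The PACF at lag k is phi_{kk}, the last component of the solution
to the Yule-Walker system G_k phi = r_k where
  (G_k)_{ij} = rho(|i - j|), (r_k)_i = rho(i), i,j = 1..k.
Equivalently, Durbin-Levinson gives phi_{kk} iteratively:
  phi_{11} = rho(1)
  phi_{kk} = [rho(k) - sum_{j=1..k-1} phi_{k-1,j} rho(k-j)]
            / [1 - sum_{j=1..k-1} phi_{k-1,j} rho(j)],
  phi_{k,j} = phi_{k-1,j} - phi_{kk} phi_{k-1,k-j},  j = 1..k-1.
Step k = 1:
  phi_11 = rho(1) = 0.7947.
Step k = 2:
  phi_22 = [rho(2) - phi_11 rho(1)] / [1 - phi_11 rho(1)] = [0.7775 - (0.7947)(0.7947)] / [1 - (0.7947)(0.7947)]
         = 0.14595191 / 0.36845191 = 0.3961.
Therefore phi_{22} = 0.3961.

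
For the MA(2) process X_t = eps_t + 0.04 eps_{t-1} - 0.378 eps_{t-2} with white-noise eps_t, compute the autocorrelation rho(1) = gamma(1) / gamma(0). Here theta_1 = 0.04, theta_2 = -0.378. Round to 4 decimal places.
\rho(1) = 0.0217

For an MA(q) process with theta_0 = 1, the autocovariance is
  gamma(k) = sigma^2 * sum_{i=0..q-k} theta_i * theta_{i+k},
and rho(k) = gamma(k) / gamma(0). Sigma^2 cancels.
  numerator   = (1)*(0.04) + (0.04)*(-0.378) = 0.02488.
  denominator = (1)^2 + (0.04)^2 + (-0.378)^2 = 1.144484.
  rho(1) = 0.02488 / 1.144484 = 0.0217.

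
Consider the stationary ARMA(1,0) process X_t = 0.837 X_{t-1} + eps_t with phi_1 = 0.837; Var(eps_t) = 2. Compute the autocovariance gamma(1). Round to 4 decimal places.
\gamma(1) = 5.5906

Multiply the model equation by X_{t-k} and take expectations. With theta_0 = psi_0 = 1 and psi_j the MA(infinity) weights, this gives
  gamma(k) - sum_i phi_i gamma(k-i) = c_k,
  c_k = sigma^2 * sum_{j=k..q} theta_j psi_{j-k}   (c_k = 0 for k > q),
using gamma(-m) = gamma(m).
Pure AR (q = 0): c_0 = sigma^2 = 2, c_k = 0 for k >= 1.
Equations for k = 0 and k = 1 (AR order 1):
  gamma(0) = phi_1 gamma(1) + c_0
  gamma(1) = phi_1 gamma(0) + c_1
Substituting the second into the first: gamma(0) (1 - phi_1^2) = c_0 + phi_1 c_1, so
  gamma(0) = c_0 / (1 - phi_1^2) = 2 / (1 - (0.837)^2) = 2 / 0.299431 = 6.679335.
  gamma(1) = phi_1 gamma(0) = (0.837)(6.679335) = 5.590604.
Therefore gamma(1) = 5.5906 (to 4 decimal places).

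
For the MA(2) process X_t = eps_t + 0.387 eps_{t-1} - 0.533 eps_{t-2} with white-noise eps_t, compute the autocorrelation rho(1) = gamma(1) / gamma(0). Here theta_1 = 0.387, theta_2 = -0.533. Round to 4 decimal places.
\rho(1) = 0.1260

For an MA(q) process with theta_0 = 1, the autocovariance is
  gamma(k) = sigma^2 * sum_{i=0..q-k} theta_i * theta_{i+k},
and rho(k) = gamma(k) / gamma(0). Sigma^2 cancels.
  numerator   = (1)*(0.387) + (0.387)*(-0.533) = 0.180729.
  denominator = (1)^2 + (0.387)^2 + (-0.533)^2 = 1.433858.
  rho(1) = 0.180729 / 1.433858 = 0.1260.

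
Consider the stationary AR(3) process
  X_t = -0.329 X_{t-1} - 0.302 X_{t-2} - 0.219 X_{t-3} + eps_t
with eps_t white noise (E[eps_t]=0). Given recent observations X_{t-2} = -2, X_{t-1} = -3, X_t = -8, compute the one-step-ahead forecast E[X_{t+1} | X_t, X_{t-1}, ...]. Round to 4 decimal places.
E[X_{t+1} \mid \mathcal F_t] = 3.9760

For an AR(p) model X_t = c + sum_i phi_i X_{t-i} + eps_t, the
one-step-ahead conditional mean is
  E[X_{t+1} | X_t, ...] = c + sum_i phi_i X_{t+1-i}.
Substitute known values:
  E[X_{t+1} | ...] = (-0.329) * (-8) + (-0.302) * (-3) + (-0.219) * (-2)
                   = 3.9760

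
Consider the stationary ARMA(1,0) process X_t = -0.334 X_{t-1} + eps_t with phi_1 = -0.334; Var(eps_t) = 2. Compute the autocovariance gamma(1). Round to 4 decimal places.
\gamma(1) = -0.7519

Multiply the model equation by X_{t-k} and take expectations. With theta_0 = psi_0 = 1 and psi_j the MA(infinity) weights, this gives
  gamma(k) - sum_i phi_i gamma(k-i) = c_k,
  c_k = sigma^2 * sum_{j=k..q} theta_j psi_{j-k}   (c_k = 0 for k > q),
using gamma(-m) = gamma(m).
Pure AR (q = 0): c_0 = sigma^2 = 2, c_k = 0 for k >= 1.
Equations for k = 0 and k = 1 (AR order 1):
  gamma(0) = phi_1 gamma(1) + c_0
  gamma(1) = phi_1 gamma(0) + c_1
Substituting the second into the first: gamma(0) (1 - phi_1^2) = c_0 + phi_1 c_1, so
  gamma(0) = c_0 / (1 - phi_1^2) = 2 / (1 - (-0.334)^2) = 2 / 0.888444 = 2.251127.
  gamma(1) = phi_1 gamma(0) = (-0.334)(2.251127) = -0.751876.
Therefore gamma(1) = -0.7519 (to 4 decimal places).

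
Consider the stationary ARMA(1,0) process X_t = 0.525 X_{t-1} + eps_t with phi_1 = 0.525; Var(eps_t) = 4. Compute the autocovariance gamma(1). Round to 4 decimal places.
\gamma(1) = 2.8991

Multiply the model equation by X_{t-k} and take expectations. With theta_0 = psi_0 = 1 and psi_j the MA(infinity) weights, this gives
  gamma(k) - sum_i phi_i gamma(k-i) = c_k,
  c_k = sigma^2 * sum_{j=k..q} theta_j psi_{j-k}   (c_k = 0 for k > q),
using gamma(-m) = gamma(m).
Pure AR (q = 0): c_0 = sigma^2 = 4, c_k = 0 for k >= 1.
Equations for k = 0 and k = 1 (AR order 1):
  gamma(0) = phi_1 gamma(1) + c_0
  gamma(1) = phi_1 gamma(0) + c_1
Substituting the second into the first: gamma(0) (1 - phi_1^2) = c_0 + phi_1 c_1, so
  gamma(0) = c_0 / (1 - phi_1^2) = 4 / (1 - (0.525)^2) = 4 / 0.724375 = 5.522002.
  gamma(1) = phi_1 gamma(0) = (0.525)(5.522002) = 2.899051.
Therefore gamma(1) = 2.8991 (to 4 decimal places).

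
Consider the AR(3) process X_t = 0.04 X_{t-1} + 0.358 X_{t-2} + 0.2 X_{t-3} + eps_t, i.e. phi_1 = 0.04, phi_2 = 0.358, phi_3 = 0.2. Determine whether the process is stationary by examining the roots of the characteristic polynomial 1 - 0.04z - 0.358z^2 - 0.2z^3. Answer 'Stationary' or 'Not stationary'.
\text{Stationary}

The AR(p) characteristic polynomial is P(z) = 1 - 0.04z - 0.358z^2 - 0.2z^3.
Stationarity requires all roots to lie outside the unit circle, i.e. |z| > 1 for every root.
Degree 3: look for a simple real root z0 first, then factor out (1 - z/z0) and solve the remaining quadratic.
Testing z0 = 1.25: P(1.25) = 1 + (-0.04)(1.25) + (-0.358)(1.25)^2 + (-0.2)(1.25)^3
  = 1 + (-0.05) + (-0.559375) + (-0.390625) = 0.  So z_0 = 1.25 is a root, |z_0| = 1.25.
Divide out the factor (1 - 0.8 z) = (1 - z/z0) (since 1/z0 = 0.8):
  P(z) = (1 - 0.8 z)(1 + (0.76) z + (0.25) z^2)
  [check: z-coef 0.76 - (0.8) = -0.04; z^2-coef 0.25 - (0.8)(0.76) = -0.358; z^3-coef -(0.8)(0.25) = -0.2.]
Remaining roots from the quadratic factor 1 + (0.76) z + (0.25) z^2:
  Set 1 + (0.76) z + (0.25) z^2 = 0, i.e. a z^2 + b z + c = 0 with a = 0.25, b = 0.76, c = 1.
  Discriminant D = b^2 - 4ac = (0.76)^2 - 4*(0.25)*1 = 0.5776 - (1) = -0.4224.
  D < 0, so the roots are the complex-conjugate pair z = (-b +/- i sqrt(-D)) / (2a) = -1.52 +/- 1.2998i.
  For a conjugate pair |z|^2 = z * conj(z) = (product of roots) = c/a = 1/(0.25) = 4, so |z| = sqrt(4) = 2 for both roots.
Moduli of all roots: 1.2500, 2.0000, 2.0000.
All moduli strictly greater than 1? Yes.
Verdict: Stationary.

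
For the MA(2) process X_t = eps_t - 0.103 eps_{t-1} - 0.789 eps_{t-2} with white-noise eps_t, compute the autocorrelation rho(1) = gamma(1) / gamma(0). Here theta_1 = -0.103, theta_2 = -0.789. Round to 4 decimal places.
\rho(1) = -0.0133

For an MA(q) process with theta_0 = 1, the autocovariance is
  gamma(k) = sigma^2 * sum_{i=0..q-k} theta_i * theta_{i+k},
and rho(k) = gamma(k) / gamma(0). Sigma^2 cancels.
  numerator   = (1)*(-0.103) + (-0.103)*(-0.789) = -0.021733.
  denominator = (1)^2 + (-0.103)^2 + (-0.789)^2 = 1.63313.
  rho(1) = -0.021733 / 1.63313 = -0.0133.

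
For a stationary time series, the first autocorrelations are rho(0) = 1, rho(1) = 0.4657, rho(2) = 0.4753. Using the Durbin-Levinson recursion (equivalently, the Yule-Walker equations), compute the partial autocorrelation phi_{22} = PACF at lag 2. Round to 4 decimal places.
\phi_{22} = 0.3300

The PACF at lag k is phi_{kk}, the last component of the solution
to the Yule-Walker system G_k phi = r_k where
  (G_k)_{ij} = rho(|i - j|), (r_k)_i = rho(i), i,j = 1..k.
Equivalently, Durbin-Levinson gives phi_{kk} iteratively:
  phi_{11} = rho(1)
  phi_{kk} = [rho(k) - sum_{j=1..k-1} phi_{k-1,j} rho(k-j)]
            / [1 - sum_{j=1..k-1} phi_{k-1,j} rho(j)],
  phi_{k,j} = phi_{k-1,j} - phi_{kk} phi_{k-1,k-j},  j = 1..k-1.
Step k = 1:
  phi_11 = rho(1) = 0.4657.
Step k = 2:
  phi_22 = [rho(2) - phi_11 rho(1)] / [1 - phi_11 rho(1)] = [0.4753 - (0.4657)(0.4657)] / [1 - (0.4657)(0.4657)]
         = 0.25842351 / 0.78312351 = 0.33.
Therefore phi_{22} = 0.3300.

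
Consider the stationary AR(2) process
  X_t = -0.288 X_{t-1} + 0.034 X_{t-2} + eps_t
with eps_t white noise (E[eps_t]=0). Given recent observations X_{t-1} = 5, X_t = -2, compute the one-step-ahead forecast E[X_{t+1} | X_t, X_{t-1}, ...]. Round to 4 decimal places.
E[X_{t+1} \mid \mathcal F_t] = 0.7460

For an AR(p) model X_t = c + sum_i phi_i X_{t-i} + eps_t, the
one-step-ahead conditional mean is
  E[X_{t+1} | X_t, ...] = c + sum_i phi_i X_{t+1-i}.
Substitute known values:
  E[X_{t+1} | ...] = (-0.288) * (-2) + (0.034) * (5)
                   = 0.7460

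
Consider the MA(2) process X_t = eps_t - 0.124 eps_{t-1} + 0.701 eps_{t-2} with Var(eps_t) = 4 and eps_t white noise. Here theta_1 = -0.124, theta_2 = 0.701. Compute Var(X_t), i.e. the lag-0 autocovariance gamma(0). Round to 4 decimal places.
\gamma(0) = 6.0271

For an MA(q) process X_t = eps_t + sum_i theta_i eps_{t-i} with
Var(eps_t) = sigma^2, the variance is
  gamma(0) = sigma^2 * (1 + sum_i theta_i^2).
  sum_i theta_i^2 = (-0.124)^2 + (0.701)^2 = 0.015376 + 0.491401 = 0.506777.
  gamma(0) = 4 * (1 + 0.506777) = 4 * 1.506777 = 6.027108, which rounds to 6.0271.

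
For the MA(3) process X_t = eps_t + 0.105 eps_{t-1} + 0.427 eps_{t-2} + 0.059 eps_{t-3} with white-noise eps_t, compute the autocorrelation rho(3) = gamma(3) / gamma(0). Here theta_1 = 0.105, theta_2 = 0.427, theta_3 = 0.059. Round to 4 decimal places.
\rho(3) = 0.0493

For an MA(q) process with theta_0 = 1, the autocovariance is
  gamma(k) = sigma^2 * sum_{i=0..q-k} theta_i * theta_{i+k},
and rho(k) = gamma(k) / gamma(0). Sigma^2 cancels.
  numerator   = (1)*(0.059) = 0.059.
  denominator = (1)^2 + (0.105)^2 + (0.427)^2 + (0.059)^2 = 1.196835.
  rho(3) = 0.059 / 1.196835 = 0.0493.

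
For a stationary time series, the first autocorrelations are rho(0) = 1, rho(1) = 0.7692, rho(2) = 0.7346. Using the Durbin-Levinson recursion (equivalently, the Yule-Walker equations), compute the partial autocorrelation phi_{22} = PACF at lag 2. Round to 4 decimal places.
\phi_{22} = 0.3500

The PACF at lag k is phi_{kk}, the last component of the solution
to the Yule-Walker system G_k phi = r_k where
  (G_k)_{ij} = rho(|i - j|), (r_k)_i = rho(i), i,j = 1..k.
Equivalently, Durbin-Levinson gives phi_{kk} iteratively:
  phi_{11} = rho(1)
  phi_{kk} = [rho(k) - sum_{j=1..k-1} phi_{k-1,j} rho(k-j)]
            / [1 - sum_{j=1..k-1} phi_{k-1,j} rho(j)],
  phi_{k,j} = phi_{k-1,j} - phi_{kk} phi_{k-1,k-j},  j = 1..k-1.
Step k = 1:
  phi_11 = rho(1) = 0.7692.
Step k = 2:
  phi_22 = [rho(2) - phi_11 rho(1)] / [1 - phi_11 rho(1)] = [0.7346 - (0.7692)(0.7692)] / [1 - (0.7692)(0.7692)]
         = 0.14293136 / 0.40833136 = 0.35.
Therefore phi_{22} = 0.3500.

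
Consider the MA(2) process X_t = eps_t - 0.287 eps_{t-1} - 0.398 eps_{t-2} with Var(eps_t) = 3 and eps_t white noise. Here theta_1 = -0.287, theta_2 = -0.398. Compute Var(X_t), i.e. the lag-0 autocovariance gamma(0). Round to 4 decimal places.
\gamma(0) = 3.7223

For an MA(q) process X_t = eps_t + sum_i theta_i eps_{t-i} with
Var(eps_t) = sigma^2, the variance is
  gamma(0) = sigma^2 * (1 + sum_i theta_i^2).
  sum_i theta_i^2 = (-0.287)^2 + (-0.398)^2 = 0.082369 + 0.158404 = 0.240773.
  gamma(0) = 3 * (1 + 0.240773) = 3 * 1.240773 = 3.722319, which rounds to 3.7223.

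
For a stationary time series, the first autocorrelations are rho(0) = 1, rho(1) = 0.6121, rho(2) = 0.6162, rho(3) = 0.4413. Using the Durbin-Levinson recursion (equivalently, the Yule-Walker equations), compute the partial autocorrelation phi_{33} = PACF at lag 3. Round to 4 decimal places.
\phi_{33} = -0.0500

The PACF at lag k is phi_{kk}, the last component of the solution
to the Yule-Walker system G_k phi = r_k where
  (G_k)_{ij} = rho(|i - j|), (r_k)_i = rho(i), i,j = 1..k.
Equivalently, Durbin-Levinson gives phi_{kk} iteratively:
  phi_{11} = rho(1)
  phi_{kk} = [rho(k) - sum_{j=1..k-1} phi_{k-1,j} rho(k-j)]
            / [1 - sum_{j=1..k-1} phi_{k-1,j} rho(j)],
  phi_{k,j} = phi_{k-1,j} - phi_{kk} phi_{k-1,k-j},  j = 1..k-1.
Step k = 1:
  phi_11 = rho(1) = 0.6121.
Step k = 2:
  phi_22 = [rho(2) - phi_11 rho(1)] / [1 - phi_11 rho(1)] = [0.6162 - (0.6121)(0.6121)] / [1 - (0.6121)(0.6121)]
         = 0.24153359 / 0.62533359 = 0.386248.
  Update: phi_21 = phi_11 - phi_22 phi_11 = 0.6121 - (0.386248)(0.6121) = 0.375678.
Step k = 3:
  phi_33 = [rho(3) - phi_21 rho(2) - phi_22 rho(1)] / [1 - phi_21 rho(1) - phi_22 rho(2)]
    numerator   = 0.4413 - (0.375678)(0.6162) - (0.386248)(0.6121) = -0.02661484
    denominator = 1 - (0.375678)(0.6121) - (0.386248)(0.6162) = 0.53204182
  phi_33 = -0.02661484 / 0.53204182 = -0.05.
Therefore phi_{33} = -0.0500.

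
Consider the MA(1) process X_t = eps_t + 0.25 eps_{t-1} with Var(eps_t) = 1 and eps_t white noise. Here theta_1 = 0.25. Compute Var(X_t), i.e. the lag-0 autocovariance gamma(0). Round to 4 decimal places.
\gamma(0) = 1.0625

For an MA(q) process X_t = eps_t + sum_i theta_i eps_{t-i} with
Var(eps_t) = sigma^2, the variance is
  gamma(0) = sigma^2 * (1 + sum_i theta_i^2).
  sum_i theta_i^2 = (0.25)^2 = 0.0625.
  gamma(0) = 1 * (1 + 0.0625) = 1 * 1.0625 = 1.0625.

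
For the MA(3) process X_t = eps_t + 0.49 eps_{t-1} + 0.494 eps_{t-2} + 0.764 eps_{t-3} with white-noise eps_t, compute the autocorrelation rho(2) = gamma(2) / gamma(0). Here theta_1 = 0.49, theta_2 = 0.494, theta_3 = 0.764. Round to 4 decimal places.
\rho(2) = 0.4199

For an MA(q) process with theta_0 = 1, the autocovariance is
  gamma(k) = sigma^2 * sum_{i=0..q-k} theta_i * theta_{i+k},
and rho(k) = gamma(k) / gamma(0). Sigma^2 cancels.
  numerator   = (1)*(0.494) + (0.49)*(0.764) = 0.86836.
  denominator = (1)^2 + (0.49)^2 + (0.494)^2 + (0.764)^2 = 2.067832.
  rho(2) = 0.86836 / 2.067832 = 0.4199.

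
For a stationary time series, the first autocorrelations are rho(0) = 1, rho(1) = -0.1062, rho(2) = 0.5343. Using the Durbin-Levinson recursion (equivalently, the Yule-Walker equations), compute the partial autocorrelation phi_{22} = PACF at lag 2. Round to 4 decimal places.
\phi_{22} = 0.5290

The PACF at lag k is phi_{kk}, the last component of the solution
to the Yule-Walker system G_k phi = r_k where
  (G_k)_{ij} = rho(|i - j|), (r_k)_i = rho(i), i,j = 1..k.
Equivalently, Durbin-Levinson gives phi_{kk} iteratively:
  phi_{11} = rho(1)
  phi_{kk} = [rho(k) - sum_{j=1..k-1} phi_{k-1,j} rho(k-j)]
            / [1 - sum_{j=1..k-1} phi_{k-1,j} rho(j)],
  phi_{k,j} = phi_{k-1,j} - phi_{kk} phi_{k-1,k-j},  j = 1..k-1.
Step k = 1:
  phi_11 = rho(1) = -0.1062.
Step k = 2:
  phi_22 = [rho(2) - phi_11 rho(1)] / [1 - phi_11 rho(1)] = [0.5343 - (-0.1062)(-0.1062)] / [1 - (-0.1062)(-0.1062)]
         = 0.52302156 / 0.98872156 = 0.529.
Therefore phi_{22} = 0.5290.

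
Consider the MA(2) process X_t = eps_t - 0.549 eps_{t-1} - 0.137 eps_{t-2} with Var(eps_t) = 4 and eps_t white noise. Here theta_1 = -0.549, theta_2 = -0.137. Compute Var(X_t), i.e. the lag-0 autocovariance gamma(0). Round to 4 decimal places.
\gamma(0) = 5.2807

For an MA(q) process X_t = eps_t + sum_i theta_i eps_{t-i} with
Var(eps_t) = sigma^2, the variance is
  gamma(0) = sigma^2 * (1 + sum_i theta_i^2).
  sum_i theta_i^2 = (-0.549)^2 + (-0.137)^2 = 0.301401 + 0.018769 = 0.32017.
  gamma(0) = 4 * (1 + 0.32017) = 4 * 1.32017 = 5.28068, which rounds to 5.2807.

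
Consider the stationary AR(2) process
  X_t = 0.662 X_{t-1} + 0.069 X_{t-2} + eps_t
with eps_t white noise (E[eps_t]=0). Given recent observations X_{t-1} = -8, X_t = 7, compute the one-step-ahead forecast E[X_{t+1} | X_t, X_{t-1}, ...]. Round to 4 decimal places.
E[X_{t+1} \mid \mathcal F_t] = 4.0820

For an AR(p) model X_t = c + sum_i phi_i X_{t-i} + eps_t, the
one-step-ahead conditional mean is
  E[X_{t+1} | X_t, ...] = c + sum_i phi_i X_{t+1-i}.
Substitute known values:
  E[X_{t+1} | ...] = (0.662) * (7) + (0.069) * (-8)
                   = 4.0820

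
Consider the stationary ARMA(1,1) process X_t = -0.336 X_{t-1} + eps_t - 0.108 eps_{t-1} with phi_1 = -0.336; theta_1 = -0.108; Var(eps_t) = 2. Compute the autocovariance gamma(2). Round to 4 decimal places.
\gamma(2) = 0.3485

Multiply the model equation by X_{t-k} and take expectations. With theta_0 = psi_0 = 1 and psi_j the MA(infinity) weights, this gives
  gamma(k) - sum_i phi_i gamma(k-i) = c_k,
  c_k = sigma^2 * sum_{j=k..q} theta_j psi_{j-k}   (c_k = 0 for k > q),
using gamma(-m) = gamma(m).
psi-weights needed (psi_j = theta_j + sum_i phi_i psi_{j-i}):
  psi_1 = theta_1 + phi_1 = -0.108 + (-0.336) = -0.444
Right-hand sides:
  c_0 = sigma^2 (1 + theta_1 psi_1) = 2 * (1 + (-0.108)(-0.444)) = 2 * 1.047952 = 2.095904
  c_1 = sigma^2 theta_1 = 2 * (-0.108) = -0.216
  c_2 = 0
Equations for k = 0 and k = 1 (AR order 1):
  gamma(0) = phi_1 gamma(1) + c_0
  gamma(1) = phi_1 gamma(0) + c_1
Substituting the second into the first: gamma(0) (1 - phi_1^2) = c_0 + phi_1 c_1, so
  gamma(0) = (c_0 + phi_1 c_1) / (1 - phi_1^2) = (2.095904 + (-0.336)(-0.216)) / (1 - (-0.336)^2) = 2.16848 / 0.887104 = 2.444448.
  gamma(1) = phi_1 gamma(0) + c_1 = (-0.336)(2.444448) + (-0.216) = -1.037335.
For k = 2 (> q): gamma(2) = phi_1 gamma(1) = (-0.336)(-1.037335) = 0.348544.
Therefore gamma(2) = 0.3485 (to 4 decimal places).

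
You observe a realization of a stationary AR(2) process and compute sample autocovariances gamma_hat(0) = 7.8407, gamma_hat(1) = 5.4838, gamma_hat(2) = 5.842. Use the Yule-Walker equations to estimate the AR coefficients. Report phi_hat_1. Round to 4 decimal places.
\hat\phi_{1} = 0.3490

The Yule-Walker equations for an AR(p) process read, in matrix form,
  Gamma_p phi = r_p,   with   (Gamma_p)_{ij} = gamma(|i - j|),
                       (r_p)_i = gamma(i),   i,j = 1..p.
Substitute the sample gammas (Toeplitz matrix and right-hand side of size 2):
  Gamma_p = [[7.8407, 5.4838], [5.4838, 7.8407]]
  r_p     = [5.4838, 5.842]
Written out:
  7.8407 phi_1 + 5.4838 phi_2 = 5.4838
  5.4838 phi_1 + 7.8407 phi_2 = 5.842
Solve by Cramer's rule:
  det = gamma(0)^2 - gamma(1)^2 = (7.8407)^2 - (5.4838)^2 = 61.47657649 - 30.07206244 = 31.40451405
  phi_hat_1 = [gamma(1) gamma(0) - gamma(1) gamma(2)] / det = [(5.4838)(7.8407) - (5.4838)(5.842)] / 31.40451405 = 10.96047106 / 31.40451405 = 0.349
  phi_hat_2 = [gamma(0) gamma(2) - gamma(1)^2] / det = [(7.8407)(5.842) - (5.4838)^2] / 31.40451405 = 15.73330696 / 31.40451405 = 0.501
So phi_hat = [0.3490, 0.5010].
Therefore phi_hat_1 = 0.3490.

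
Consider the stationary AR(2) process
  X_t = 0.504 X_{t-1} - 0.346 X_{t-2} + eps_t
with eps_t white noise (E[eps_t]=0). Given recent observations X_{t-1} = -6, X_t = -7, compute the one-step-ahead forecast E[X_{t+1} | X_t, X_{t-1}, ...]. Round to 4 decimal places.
E[X_{t+1} \mid \mathcal F_t] = -1.4520

For an AR(p) model X_t = c + sum_i phi_i X_{t-i} + eps_t, the
one-step-ahead conditional mean is
  E[X_{t+1} | X_t, ...] = c + sum_i phi_i X_{t+1-i}.
Substitute known values:
  E[X_{t+1} | ...] = (0.504) * (-7) + (-0.346) * (-6)
                   = -1.4520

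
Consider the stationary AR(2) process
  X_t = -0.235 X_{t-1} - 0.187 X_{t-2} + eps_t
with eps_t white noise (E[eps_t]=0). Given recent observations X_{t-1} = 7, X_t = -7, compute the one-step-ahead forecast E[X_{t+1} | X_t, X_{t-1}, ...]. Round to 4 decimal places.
E[X_{t+1} \mid \mathcal F_t] = 0.3360

For an AR(p) model X_t = c + sum_i phi_i X_{t-i} + eps_t, the
one-step-ahead conditional mean is
  E[X_{t+1} | X_t, ...] = c + sum_i phi_i X_{t+1-i}.
Substitute known values:
  E[X_{t+1} | ...] = (-0.235) * (-7) + (-0.187) * (7)
                   = 0.3360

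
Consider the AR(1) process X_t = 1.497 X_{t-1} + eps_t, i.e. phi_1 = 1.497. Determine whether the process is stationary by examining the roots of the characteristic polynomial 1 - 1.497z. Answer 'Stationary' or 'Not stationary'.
\text{Not stationary}

The AR(p) characteristic polynomial is P(z) = 1 - 1.497z.
Stationarity requires all roots to lie outside the unit circle, i.e. |z| > 1 for every root.
This is linear in z: 1 + (-1.497) z = 0  =>  z = -1/(-1.497) = 0.668003,  |z| = 0.668003.
Moduli of all roots: 0.6680.
All moduli strictly greater than 1? No.
Verdict: Not stationary.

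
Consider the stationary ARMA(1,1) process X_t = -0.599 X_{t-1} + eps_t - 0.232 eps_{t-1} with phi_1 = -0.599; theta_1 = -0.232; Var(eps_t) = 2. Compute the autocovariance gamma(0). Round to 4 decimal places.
\gamma(0) = 4.1540

Multiply the model equation by X_{t-k} and take expectations. With theta_0 = psi_0 = 1 and psi_j the MA(infinity) weights, this gives
  gamma(k) - sum_i phi_i gamma(k-i) = c_k,
  c_k = sigma^2 * sum_{j=k..q} theta_j psi_{j-k}   (c_k = 0 for k > q),
using gamma(-m) = gamma(m).
psi-weights needed (psi_j = theta_j + sum_i phi_i psi_{j-i}):
  psi_1 = theta_1 + phi_1 = -0.232 + (-0.599) = -0.831
Right-hand sides:
  c_0 = sigma^2 (1 + theta_1 psi_1) = 2 * (1 + (-0.232)(-0.831)) = 2 * 1.192792 = 2.385584
  c_1 = sigma^2 theta_1 = 2 * (-0.232) = -0.464
  c_2 = 0
Equations for k = 0 and k = 1 (AR order 1):
  gamma(0) = phi_1 gamma(1) + c_0
  gamma(1) = phi_1 gamma(0) + c_1
Substituting the second into the first: gamma(0) (1 - phi_1^2) = c_0 + phi_1 c_1, so
  gamma(0) = (c_0 + phi_1 c_1) / (1 - phi_1^2) = (2.385584 + (-0.599)(-0.464)) / (1 - (-0.599)^2) = 2.66352 / 0.641199 = 4.153968.
Therefore gamma(0) = 4.1540 (to 4 decimal places).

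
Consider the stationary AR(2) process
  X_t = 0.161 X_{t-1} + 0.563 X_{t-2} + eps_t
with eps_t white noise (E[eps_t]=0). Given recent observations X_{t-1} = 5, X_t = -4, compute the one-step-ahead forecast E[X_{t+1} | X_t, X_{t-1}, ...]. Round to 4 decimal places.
E[X_{t+1} \mid \mathcal F_t] = 2.1710

For an AR(p) model X_t = c + sum_i phi_i X_{t-i} + eps_t, the
one-step-ahead conditional mean is
  E[X_{t+1} | X_t, ...] = c + sum_i phi_i X_{t+1-i}.
Substitute known values:
  E[X_{t+1} | ...] = (0.161) * (-4) + (0.563) * (5)
                   = 2.1710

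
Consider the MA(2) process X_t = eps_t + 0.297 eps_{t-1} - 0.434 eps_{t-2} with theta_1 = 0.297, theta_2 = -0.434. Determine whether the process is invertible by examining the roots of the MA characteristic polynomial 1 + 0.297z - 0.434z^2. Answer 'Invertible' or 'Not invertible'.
\text{Invertible}

The MA(q) characteristic polynomial is P(z) = 1 + 0.297z - 0.434z^2.
Invertibility requires all roots to lie outside the unit circle, i.e. |z| > 1 for every root.
Set 1 + (0.297) z + (-0.434) z^2 = 0, i.e. a z^2 + b z + c = 0 with a = -0.434, b = 0.297, c = 1.
Discriminant D = b^2 - 4ac = (0.297)^2 - 4*(-0.434)*1 = 0.088209 - (-1.736) = 1.824209.
D >= 0, so the roots are real: z = (-b +/- sqrt(D)) / (2a) = (-0.297 +/- 1.350633) / (-0.868).
  z_1 = (-0.297 + 1.350633) / (-0.868) = -1.2139,   |z_1| = 1.2139.
  z_2 = (-0.297 - 1.350633) / (-0.868) = 1.8982,   |z_2| = 1.8982.
Moduli of all roots: 1.2139, 1.8982.
All moduli strictly greater than 1? Yes.
Verdict: Invertible.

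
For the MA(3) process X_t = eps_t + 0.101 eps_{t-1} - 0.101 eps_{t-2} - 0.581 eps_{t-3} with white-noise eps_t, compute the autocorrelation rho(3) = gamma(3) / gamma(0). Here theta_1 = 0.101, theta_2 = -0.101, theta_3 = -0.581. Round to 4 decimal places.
\rho(3) = -0.4278

For an MA(q) process with theta_0 = 1, the autocovariance is
  gamma(k) = sigma^2 * sum_{i=0..q-k} theta_i * theta_{i+k},
and rho(k) = gamma(k) / gamma(0). Sigma^2 cancels.
  numerator   = (1)*(-0.581) = -0.581.
  denominator = (1)^2 + (0.101)^2 + (-0.101)^2 + (-0.581)^2 = 1.357963.
  rho(3) = -0.581 / 1.357963 = -0.4278.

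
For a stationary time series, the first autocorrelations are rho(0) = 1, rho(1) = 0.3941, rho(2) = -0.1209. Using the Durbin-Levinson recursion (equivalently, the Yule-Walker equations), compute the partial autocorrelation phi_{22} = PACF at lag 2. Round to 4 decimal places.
\phi_{22} = -0.3270

The PACF at lag k is phi_{kk}, the last component of the solution
to the Yule-Walker system G_k phi = r_k where
  (G_k)_{ij} = rho(|i - j|), (r_k)_i = rho(i), i,j = 1..k.
Equivalently, Durbin-Levinson gives phi_{kk} iteratively:
  phi_{11} = rho(1)
  phi_{kk} = [rho(k) - sum_{j=1..k-1} phi_{k-1,j} rho(k-j)]
            / [1 - sum_{j=1..k-1} phi_{k-1,j} rho(j)],
  phi_{k,j} = phi_{k-1,j} - phi_{kk} phi_{k-1,k-j},  j = 1..k-1.
Step k = 1:
  phi_11 = rho(1) = 0.3941.
Step k = 2:
  phi_22 = [rho(2) - phi_11 rho(1)] / [1 - phi_11 rho(1)] = [-0.1209 - (0.3941)(0.3941)] / [1 - (0.3941)(0.3941)]
         = -0.27621481 / 0.84468519 = -0.327.
Therefore phi_{22} = -0.3270.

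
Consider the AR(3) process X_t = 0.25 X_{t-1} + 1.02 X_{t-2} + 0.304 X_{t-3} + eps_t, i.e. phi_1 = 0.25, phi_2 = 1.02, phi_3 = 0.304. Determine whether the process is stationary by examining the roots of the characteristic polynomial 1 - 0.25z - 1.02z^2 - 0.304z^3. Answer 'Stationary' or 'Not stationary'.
\text{Not stationary}

The AR(p) characteristic polynomial is P(z) = 1 - 0.25z - 1.02z^2 - 0.304z^3.
Stationarity requires all roots to lie outside the unit circle, i.e. |z| > 1 for every root.
Degree 3: look for a simple real root z0 first, then factor out (1 - z/z0) and solve the remaining quadratic.
Testing z0 = -2.5: P(-2.5) = 1 + (-0.25)(-2.5) + (-1.02)(-2.5)^2 + (-0.304)(-2.5)^3
  = 1 + (0.625) + (-6.375) + (4.75) = 0.  So z_0 = -2.5 is a root, |z_0| = 2.5.
Divide out the factor (1 + 0.4 z) = (1 - z/z0) (since 1/z0 = -0.4):
  P(z) = (1 + 0.4 z)(1 + (-0.65) z + (-0.76) z^2)
  [check: z-coef -0.65 - (-0.4) = -0.25; z^2-coef -0.76 - (-0.4)(-0.65) = -1.02; z^3-coef -(-0.4)(-0.76) = -0.304.]
Remaining roots from the quadratic factor 1 + (-0.65) z + (-0.76) z^2:
  Set 1 + (-0.65) z + (-0.76) z^2 = 0, i.e. a z^2 + b z + c = 0 with a = -0.76, b = -0.65, c = 1.
  Discriminant D = b^2 - 4ac = (-0.65)^2 - 4*(-0.76)*1 = 0.4225 - (-3.04) = 3.4625.
  D >= 0, so the roots are real: z = (-b +/- sqrt(D)) / (2a) = (0.65 +/- 1.860779) / (-1.52).
    z_1 = (0.65 + 1.860779) / (-1.52) = -1.6518,   |z_1| = 1.6518.
    z_2 = (0.65 - 1.860779) / (-1.52) = 0.7966,   |z_2| = 0.7966.
Moduli of all roots: 2.5000, 1.6518, 0.7966.
All moduli strictly greater than 1? No.
Verdict: Not stationary.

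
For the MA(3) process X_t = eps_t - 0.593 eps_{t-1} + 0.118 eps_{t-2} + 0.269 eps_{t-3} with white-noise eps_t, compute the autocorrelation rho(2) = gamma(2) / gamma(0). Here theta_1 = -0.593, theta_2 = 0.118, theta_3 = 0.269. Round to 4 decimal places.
\rho(2) = -0.0289

For an MA(q) process with theta_0 = 1, the autocovariance is
  gamma(k) = sigma^2 * sum_{i=0..q-k} theta_i * theta_{i+k},
and rho(k) = gamma(k) / gamma(0). Sigma^2 cancels.
  numerator   = (1)*(0.118) + (-0.593)*(0.269) = -0.041517.
  denominator = (1)^2 + (-0.593)^2 + (0.118)^2 + (0.269)^2 = 1.437934.
  rho(2) = -0.041517 / 1.437934 = -0.0289.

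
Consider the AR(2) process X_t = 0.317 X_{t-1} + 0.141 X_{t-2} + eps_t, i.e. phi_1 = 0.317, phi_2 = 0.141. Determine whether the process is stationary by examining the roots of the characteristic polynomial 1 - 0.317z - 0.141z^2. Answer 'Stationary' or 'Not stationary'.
\text{Stationary}

The AR(p) characteristic polynomial is P(z) = 1 - 0.317z - 0.141z^2.
Stationarity requires all roots to lie outside the unit circle, i.e. |z| > 1 for every root.
Set 1 + (-0.317) z + (-0.141) z^2 = 0, i.e. a z^2 + b z + c = 0 with a = -0.141, b = -0.317, c = 1.
Discriminant D = b^2 - 4ac = (-0.317)^2 - 4*(-0.141)*1 = 0.100489 - (-0.564) = 0.664489.
D >= 0, so the roots are real: z = (-b +/- sqrt(D)) / (2a) = (0.317 +/- 0.815162) / (-0.282).
  z_1 = (0.317 + 0.815162) / (-0.282) = -4.0148,   |z_1| = 4.0148.
  z_2 = (0.317 - 0.815162) / (-0.282) = 1.7665,   |z_2| = 1.7665.
Moduli of all roots: 4.0148, 1.7665.
All moduli strictly greater than 1? Yes.
Verdict: Stationary.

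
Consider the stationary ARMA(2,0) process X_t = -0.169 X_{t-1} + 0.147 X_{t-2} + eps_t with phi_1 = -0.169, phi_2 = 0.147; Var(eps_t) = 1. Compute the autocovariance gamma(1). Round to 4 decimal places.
\gamma(1) = -0.2108

Multiply the model equation by X_{t-k} and take expectations. With theta_0 = psi_0 = 1 and psi_j the MA(infinity) weights, this gives
  gamma(k) - sum_i phi_i gamma(k-i) = c_k,
  c_k = sigma^2 * sum_{j=k..q} theta_j psi_{j-k}   (c_k = 0 for k > q),
using gamma(-m) = gamma(m).
Pure AR (q = 0): c_0 = sigma^2 = 1, c_k = 0 for k >= 1.
Equations for k = 0, 1, 2 (AR order 2, c_2 = 0):
  (E0) gamma(0) = phi_1 gamma(1) + phi_2 gamma(2) + c_0
  (E1) gamma(1) = phi_1 gamma(0) + phi_2 gamma(1) + c_1
  (E2) gamma(2) = phi_1 gamma(1) + phi_2 gamma(0)
From (E1): gamma(1) = A gamma(0) + B with
  A = phi_1 / (1 - phi_2) = -0.169 / 0.853 = -0.198124,   B = c_1 / (1 - phi_2) = 0 / 0.853 = 0.
Insert (E2) into (E0): gamma(0) (1 - phi_2^2) = phi_1 (1 + phi_2) gamma(1) + c_0.
  phi_1 (1 + phi_2) = (-0.169)(1.147) = -0.193843,   1 - phi_2^2 = 0.978391.
Replace gamma(1) by A gamma(0) + B and collect gamma(0):
  gamma(0) [0.978391 - (-0.193843)(-0.198124)] = c_0 = 1
  gamma(0) * 0.939986 = 1
  gamma(0) = 1 / 0.939986 = 1.063846.
  gamma(1) = A gamma(0) = (-0.198124)(1.063846) = -0.210774.
Therefore gamma(1) = -0.2108 (to 4 decimal places).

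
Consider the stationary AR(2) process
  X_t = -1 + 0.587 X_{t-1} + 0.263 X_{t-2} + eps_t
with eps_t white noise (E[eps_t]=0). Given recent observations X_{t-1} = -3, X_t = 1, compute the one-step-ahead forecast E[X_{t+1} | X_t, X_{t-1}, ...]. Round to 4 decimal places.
E[X_{t+1} \mid \mathcal F_t] = -1.2020

For an AR(p) model X_t = c + sum_i phi_i X_{t-i} + eps_t, the
one-step-ahead conditional mean is
  E[X_{t+1} | X_t, ...] = c + sum_i phi_i X_{t+1-i}.
Substitute known values:
  E[X_{t+1} | ...] = -1 + (0.587) * (1) + (0.263) * (-3)
                   = -1.2020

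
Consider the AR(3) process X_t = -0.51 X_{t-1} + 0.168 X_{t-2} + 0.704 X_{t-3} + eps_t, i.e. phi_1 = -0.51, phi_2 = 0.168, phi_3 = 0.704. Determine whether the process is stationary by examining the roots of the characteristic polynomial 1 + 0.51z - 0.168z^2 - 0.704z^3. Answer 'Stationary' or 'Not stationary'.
\text{Stationary}

The AR(p) characteristic polynomial is P(z) = 1 + 0.51z - 0.168z^2 - 0.704z^3.
Stationarity requires all roots to lie outside the unit circle, i.e. |z| > 1 for every root.
Degree 3: look for a simple real root z0 first, then factor out (1 - z/z0) and solve the remaining quadratic.
Testing z0 = 1.25: P(1.25) = 1 + (0.51)(1.25) + (-0.168)(1.25)^2 + (-0.704)(1.25)^3
  = 1 + (0.6375) + (-0.2625) + (-1.375) = 0.  So z_0 = 1.25 is a root, |z_0| = 1.25.
Divide out the factor (1 - 0.8 z) = (1 - z/z0) (since 1/z0 = 0.8):
  P(z) = (1 - 0.8 z)(1 + (1.31) z + (0.88) z^2)
  [check: z-coef 1.31 - (0.8) = 0.51; z^2-coef 0.88 - (0.8)(1.31) = -0.168; z^3-coef -(0.8)(0.88) = -0.704.]
Remaining roots from the quadratic factor 1 + (1.31) z + (0.88) z^2:
  Set 1 + (1.31) z + (0.88) z^2 = 0, i.e. a z^2 + b z + c = 0 with a = 0.88, b = 1.31, c = 1.
  Discriminant D = b^2 - 4ac = (1.31)^2 - 4*(0.88)*1 = 1.7161 - (3.52) = -1.8039.
  D < 0, so the roots are the complex-conjugate pair z = (-b +/- i sqrt(-D)) / (2a) = -0.7443 +/- 0.7631i.
  For a conjugate pair |z|^2 = z * conj(z) = (product of roots) = c/a = 1/(0.88) = 1.136364, so |z| = sqrt(1.136364) = 1.066 for both roots.
Moduli of all roots: 1.2500, 1.0660, 1.0660.
All moduli strictly greater than 1? Yes.
Verdict: Stationary.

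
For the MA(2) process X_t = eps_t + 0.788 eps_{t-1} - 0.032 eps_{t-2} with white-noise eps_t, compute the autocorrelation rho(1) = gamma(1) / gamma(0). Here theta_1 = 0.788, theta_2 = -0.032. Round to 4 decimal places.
\rho(1) = 0.4703

For an MA(q) process with theta_0 = 1, the autocovariance is
  gamma(k) = sigma^2 * sum_{i=0..q-k} theta_i * theta_{i+k},
and rho(k) = gamma(k) / gamma(0). Sigma^2 cancels.
  numerator   = (1)*(0.788) + (0.788)*(-0.032) = 0.762784.
  denominator = (1)^2 + (0.788)^2 + (-0.032)^2 = 1.621968.
  rho(1) = 0.762784 / 1.621968 = 0.4703.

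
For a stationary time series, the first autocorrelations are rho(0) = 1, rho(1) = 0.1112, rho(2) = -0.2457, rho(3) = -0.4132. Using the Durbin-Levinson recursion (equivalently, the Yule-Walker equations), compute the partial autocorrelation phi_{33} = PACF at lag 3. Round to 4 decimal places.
\phi_{33} = -0.3800

The PACF at lag k is phi_{kk}, the last component of the solution
to the Yule-Walker system G_k phi = r_k where
  (G_k)_{ij} = rho(|i - j|), (r_k)_i = rho(i), i,j = 1..k.
Equivalently, Durbin-Levinson gives phi_{kk} iteratively:
  phi_{11} = rho(1)
  phi_{kk} = [rho(k) - sum_{j=1..k-1} phi_{k-1,j} rho(k-j)]
            / [1 - sum_{j=1..k-1} phi_{k-1,j} rho(j)],
  phi_{k,j} = phi_{k-1,j} - phi_{kk} phi_{k-1,k-j},  j = 1..k-1.
Step k = 1:
  phi_11 = rho(1) = 0.1112.
Step k = 2:
  phi_22 = [rho(2) - phi_11 rho(1)] / [1 - phi_11 rho(1)] = [-0.2457 - (0.1112)(0.1112)] / [1 - (0.1112)(0.1112)]
         = -0.25806544 / 0.98763456 = -0.261296.
  Update: phi_21 = phi_11 - phi_22 phi_11 = 0.1112 - (-0.261296)(0.1112) = 0.140256.
Step k = 3:
  phi_33 = [rho(3) - phi_21 rho(2) - phi_22 rho(1)] / [1 - phi_21 rho(1) - phi_22 rho(2)]
    numerator   = -0.4132 - (0.140256)(-0.2457) - (-0.261296)(0.1112) = -0.34968289
    denominator = 1 - (0.140256)(0.1112) - (-0.261296)(-0.2457) = 0.92020297
  phi_33 = -0.34968289 / 0.92020297 = -0.38.
Therefore phi_{33} = -0.3800.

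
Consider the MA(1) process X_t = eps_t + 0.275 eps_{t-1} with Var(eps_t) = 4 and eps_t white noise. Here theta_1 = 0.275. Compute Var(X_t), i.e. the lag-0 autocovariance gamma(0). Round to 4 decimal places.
\gamma(0) = 4.3025

For an MA(q) process X_t = eps_t + sum_i theta_i eps_{t-i} with
Var(eps_t) = sigma^2, the variance is
  gamma(0) = sigma^2 * (1 + sum_i theta_i^2).
  sum_i theta_i^2 = (0.275)^2 = 0.075625.
  gamma(0) = 4 * (1 + 0.075625) = 4 * 1.075625 = 4.3025.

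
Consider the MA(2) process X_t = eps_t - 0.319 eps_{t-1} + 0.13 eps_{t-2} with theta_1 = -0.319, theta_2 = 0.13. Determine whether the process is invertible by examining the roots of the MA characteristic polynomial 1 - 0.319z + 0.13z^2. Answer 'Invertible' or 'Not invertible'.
\text{Invertible}

The MA(q) characteristic polynomial is P(z) = 1 - 0.319z + 0.13z^2.
Invertibility requires all roots to lie outside the unit circle, i.e. |z| > 1 for every root.
Set 1 + (-0.319) z + (0.13) z^2 = 0, i.e. a z^2 + b z + c = 0 with a = 0.13, b = -0.319, c = 1.
Discriminant D = b^2 - 4ac = (-0.319)^2 - 4*(0.13)*1 = 0.101761 - (0.52) = -0.418239.
D < 0, so the roots are the complex-conjugate pair z = (-b +/- i sqrt(-D)) / (2a) = 1.2269 +/- 2.4874i.
For a conjugate pair |z|^2 = z * conj(z) = (product of roots) = c/a = 1/(0.13) = 7.692308, so |z| = sqrt(7.692308) = 2.7735 for both roots.
Moduli of all roots: 2.7735, 2.7735.
All moduli strictly greater than 1? Yes.
Verdict: Invertible.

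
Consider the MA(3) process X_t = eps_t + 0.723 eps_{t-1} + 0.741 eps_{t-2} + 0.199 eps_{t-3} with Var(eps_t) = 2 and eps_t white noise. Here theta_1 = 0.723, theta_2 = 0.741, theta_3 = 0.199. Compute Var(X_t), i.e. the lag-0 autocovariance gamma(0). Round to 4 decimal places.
\gamma(0) = 4.2228

For an MA(q) process X_t = eps_t + sum_i theta_i eps_{t-i} with
Var(eps_t) = sigma^2, the variance is
  gamma(0) = sigma^2 * (1 + sum_i theta_i^2).
  sum_i theta_i^2 = (0.723)^2 + (0.741)^2 + (0.199)^2 = 0.522729 + 0.549081 + 0.039601 = 1.111411.
  gamma(0) = 2 * (1 + 1.111411) = 2 * 2.111411 = 4.222822, which rounds to 4.2228.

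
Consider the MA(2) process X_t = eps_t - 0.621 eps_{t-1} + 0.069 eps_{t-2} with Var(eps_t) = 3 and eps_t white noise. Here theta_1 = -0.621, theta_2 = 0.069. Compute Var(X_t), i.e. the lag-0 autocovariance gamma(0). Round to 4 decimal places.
\gamma(0) = 4.1712

For an MA(q) process X_t = eps_t + sum_i theta_i eps_{t-i} with
Var(eps_t) = sigma^2, the variance is
  gamma(0) = sigma^2 * (1 + sum_i theta_i^2).
  sum_i theta_i^2 = (-0.621)^2 + (0.069)^2 = 0.385641 + 0.004761 = 0.390402.
  gamma(0) = 3 * (1 + 0.390402) = 3 * 1.390402 = 4.171206, which rounds to 4.1712.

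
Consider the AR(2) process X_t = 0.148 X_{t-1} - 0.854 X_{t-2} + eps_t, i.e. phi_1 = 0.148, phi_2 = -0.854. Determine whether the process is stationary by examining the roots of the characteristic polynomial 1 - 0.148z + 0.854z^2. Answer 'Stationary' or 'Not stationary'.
\text{Stationary}

The AR(p) characteristic polynomial is P(z) = 1 - 0.148z + 0.854z^2.
Stationarity requires all roots to lie outside the unit circle, i.e. |z| > 1 for every root.
Set 1 + (-0.148) z + (0.854) z^2 = 0, i.e. a z^2 + b z + c = 0 with a = 0.854, b = -0.148, c = 1.
Discriminant D = b^2 - 4ac = (-0.148)^2 - 4*(0.854)*1 = 0.021904 - (3.416) = -3.394096.
D < 0, so the roots are the complex-conjugate pair z = (-b +/- i sqrt(-D)) / (2a) = 0.0867 +/- 1.0786i.
For a conjugate pair |z|^2 = z * conj(z) = (product of roots) = c/a = 1/(0.854) = 1.17096, so |z| = sqrt(1.17096) = 1.0821 for both roots.
Moduli of all roots: 1.0821, 1.0821.
All moduli strictly greater than 1? Yes.
Verdict: Stationary.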